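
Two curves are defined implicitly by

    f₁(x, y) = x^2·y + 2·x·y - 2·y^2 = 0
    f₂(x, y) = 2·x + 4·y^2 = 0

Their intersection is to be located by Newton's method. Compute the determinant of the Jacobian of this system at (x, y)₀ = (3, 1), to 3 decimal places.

42.000

J = [[2·x·y + 2·y, x^2 + 2·x - 4·y], [2, 8·y]].
At the point, J = [[8.000, 11.000], [2.000, 8.000]].
det J = 42.000.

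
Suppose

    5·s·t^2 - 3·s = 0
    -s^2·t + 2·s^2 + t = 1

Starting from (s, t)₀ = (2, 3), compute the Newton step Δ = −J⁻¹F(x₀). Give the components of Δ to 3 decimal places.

(1.158, -2.211)

At (2, 3): F = (84.000, -2.000).
Jacobian J = [[5·t^2 - 3, 10·s·t], [-2·s·t + 4·s, -s^2 + 1]].
At the point, J = [[42.000, 60.000], [-4.000, -3.000]] (det J = 114.000).
Solving J·Δ = −F gives Δ = (1.158, -2.211).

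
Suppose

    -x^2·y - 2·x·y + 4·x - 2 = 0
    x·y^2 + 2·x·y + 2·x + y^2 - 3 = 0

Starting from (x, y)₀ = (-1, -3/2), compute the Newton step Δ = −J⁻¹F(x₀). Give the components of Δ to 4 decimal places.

(1.8378, 0.1486)

At (-1, -3/2): F = (-7.5000, -2.0000).
Jacobian J = [[-2·x·y - 2·y + 4, -x^2 - 2·x], [y^2 + 2·y + 2, 2·x·y + 2·x + 2·y]].
At the point, J = [[4.0000, 1.0000], [1.2500, -2.0000]] (det J = -9.2500).
Solving J·Δ = −F gives Δ = (1.8378, 0.1486).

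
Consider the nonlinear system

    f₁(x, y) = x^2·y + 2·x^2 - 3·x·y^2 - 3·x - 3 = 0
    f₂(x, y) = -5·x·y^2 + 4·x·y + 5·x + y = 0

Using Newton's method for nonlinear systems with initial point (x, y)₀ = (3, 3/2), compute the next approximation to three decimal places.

At (3, 3/2): F = (-0.750, 0.750).
Jacobian J = [[2·x·y + 4·x - 3·y^2 - 3, x^2 - 6·x·y], [-5·y^2 + 4·y + 5, -10·x·y + 4·x + 1]].
At the point, J = [[11.250, -18.000], [-0.250, -32.000]] (det J = -364.500).
Solving J·Δ = −F gives Δ = (0.103, 0.023).
Then the next iterate is (x, y)₁ = (3.103, 1.523).

(3.103, 1.523)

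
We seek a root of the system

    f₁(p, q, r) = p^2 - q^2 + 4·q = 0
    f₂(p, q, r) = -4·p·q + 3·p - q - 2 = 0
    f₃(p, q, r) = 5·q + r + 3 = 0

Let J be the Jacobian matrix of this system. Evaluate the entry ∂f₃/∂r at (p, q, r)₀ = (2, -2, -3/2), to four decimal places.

1.0000

∂f₃/∂r = 1.
At (2, -2, -3/2) this is 1.0000.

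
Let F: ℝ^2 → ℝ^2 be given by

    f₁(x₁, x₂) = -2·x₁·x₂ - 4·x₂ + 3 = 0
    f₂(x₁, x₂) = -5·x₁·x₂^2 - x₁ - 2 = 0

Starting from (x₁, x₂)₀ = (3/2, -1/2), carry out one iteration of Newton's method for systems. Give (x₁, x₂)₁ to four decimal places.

At (3/2, -1/2): F = (6.5000, -5.3750).
Jacobian J = [[-2·x₂, -2·x₁ - 4], [-5·x₂^2 - 1, -10·x₁·x₂]].
At the point, J = [[1.0000, -7.0000], [-2.2500, 7.5000]] (det J = -8.2500).
Solving J·Δ = −F gives Δ = (1.3485, 1.1212).
Then the next iterate is (x₁, x₂)₁ = (2.8485, 0.6212).

(2.8485, 0.6212)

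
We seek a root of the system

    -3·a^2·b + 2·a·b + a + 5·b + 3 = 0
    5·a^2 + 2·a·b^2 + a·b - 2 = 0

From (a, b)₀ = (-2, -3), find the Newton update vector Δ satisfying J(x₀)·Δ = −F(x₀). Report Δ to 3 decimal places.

(0.644, 0.692)

At (-2, -3): F = (34.000, -12.000).
Jacobian J = [[-6·a·b + 2·b + 1, -3·a^2 + 2·a + 5], [10·a + 2·b^2 + b, 4·a·b + a]].
At the point, J = [[-41.000, -11.000], [-5.000, 22.000]] (det J = -957.000).
Solving J·Δ = −F gives Δ = (0.644, 0.692).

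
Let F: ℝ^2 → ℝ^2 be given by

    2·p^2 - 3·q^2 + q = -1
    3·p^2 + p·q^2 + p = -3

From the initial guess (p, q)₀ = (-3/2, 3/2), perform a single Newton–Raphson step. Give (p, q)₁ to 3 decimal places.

(0.493, 0.036)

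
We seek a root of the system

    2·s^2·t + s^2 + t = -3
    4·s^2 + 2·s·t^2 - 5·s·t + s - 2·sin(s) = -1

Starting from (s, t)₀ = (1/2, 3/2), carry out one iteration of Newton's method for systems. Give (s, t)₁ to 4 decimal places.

At (1/2, 3/2): F = (5.5000, 0.041149).
Jacobian J = [[4·s·t + 2·s, 2·s^2 + 1], [8·s + 2·t^2 - 5·t - 2·cos(s) + 1, 4·s·t - 5·s]].
At the point, J = [[4.0000, 1.5000], [0.244835, 0.5000]] (det J = 1.632748).
Solving J·Δ = −F gives Δ = (-1.6465, 0.7239).
Then the next iterate is (s, t)₁ = (-1.1465, 2.2239).

(-1.1465, 2.2239)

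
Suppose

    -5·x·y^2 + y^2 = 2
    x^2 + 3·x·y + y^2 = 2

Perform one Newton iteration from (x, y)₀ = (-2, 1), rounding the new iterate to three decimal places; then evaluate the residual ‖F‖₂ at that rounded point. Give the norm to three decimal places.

At (-2, 1): F = (9.000, -3.000).
Jacobian J = [[-5·y^2, -10·x·y + 2·y], [2·x + 3·y, 3·x + 2·y]].
At the point, J = [[-5.000, 22.000], [-1.000, -4.000]] (det J = 42.000).
Solving J·Δ = −F gives Δ = (-0.714, -0.571).
Then the next iterate is (x, y)₁ = (-2.714, 0.429).
Re-evaluating at (-2.714, 0.429): F = (0.68148, 2.05692), so ‖F‖₂ = 2.167.

2.167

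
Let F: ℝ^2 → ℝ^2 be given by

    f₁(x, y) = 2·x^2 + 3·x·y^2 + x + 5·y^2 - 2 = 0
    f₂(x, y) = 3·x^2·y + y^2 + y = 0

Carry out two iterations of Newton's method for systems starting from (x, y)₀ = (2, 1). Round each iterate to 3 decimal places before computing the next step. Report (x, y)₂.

(0.974, 0.220)

At (2, 1): F = (19.000, 14.000).
Jacobian J = [[4·x + 3·y^2 + 1, 6·x·y + 10·y], [6·x·y, 3·x^2 + 2·y + 1]].
At the point, J = [[12.000, 22.000], [12.000, 15.000]] (det J = -84.000).
Solving J·Δ = −F gives Δ = (-0.274, -0.714).
Then the next iterate is (x, y)₁ = (1.726, 0.286).
Round to (1.726, 0.286) and repeat: F = (6.51667, 2.92384), J = [[8.14939, 5.82182], [2.96182, 10.50923]].
Δ = (-0.752, -0.066), so (x, y)₂ = (0.974, 0.220).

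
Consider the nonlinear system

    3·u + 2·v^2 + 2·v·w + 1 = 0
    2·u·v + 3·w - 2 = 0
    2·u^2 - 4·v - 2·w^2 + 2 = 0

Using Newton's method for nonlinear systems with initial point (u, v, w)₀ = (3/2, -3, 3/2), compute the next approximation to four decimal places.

(1.6667, -3.0000, 4.0000)

At (3/2, -3, 3/2): F = (14.5000, -6.5000, 14.0000).
Jacobian J = [[3, 4·v + 2·w, 2·v], [2·v, 2·u, 3], [4·u, -4, -4·w]].
At the point, J = [[3.0000, -9.0000, -6.0000], [-6.0000, 3.0000, 3.0000], [6.0000, -4.0000, -6.0000]] (det J = 108.0000).
Solving J·Δ = −F gives Δ = (0.1667, 0.0000, 2.5000).
Then the next iterate is (u, v, w)₁ = (1.6667, -3.0000, 4.0000).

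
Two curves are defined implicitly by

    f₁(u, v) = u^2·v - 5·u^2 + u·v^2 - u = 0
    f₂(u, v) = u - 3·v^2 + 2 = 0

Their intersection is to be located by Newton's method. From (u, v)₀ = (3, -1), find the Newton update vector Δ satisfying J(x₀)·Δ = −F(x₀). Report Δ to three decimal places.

At (3, -1): F = (-54.000, 2.000).
Jacobian J = [[2·u·v - 10·u + v^2 - 1, u^2 + 2·u·v], [1, -6·v]].
At the point, J = [[-36.000, 3.000], [1.000, 6.000]] (det J = -219.000).
Solving J·Δ = −F gives Δ = (-1.507, -0.082).

(-1.507, -0.082)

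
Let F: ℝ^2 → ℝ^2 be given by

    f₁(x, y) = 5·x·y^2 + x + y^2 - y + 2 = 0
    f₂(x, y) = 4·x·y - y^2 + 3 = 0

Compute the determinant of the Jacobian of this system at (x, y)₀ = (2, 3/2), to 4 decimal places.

-130.7500

J = [[5·y^2 + 1, 10·x·y + 2·y - 1], [4·y, 4·x - 2·y]].
At the point, J = [[12.2500, 32.0000], [6.0000, 5.0000]].
det J = -130.7500.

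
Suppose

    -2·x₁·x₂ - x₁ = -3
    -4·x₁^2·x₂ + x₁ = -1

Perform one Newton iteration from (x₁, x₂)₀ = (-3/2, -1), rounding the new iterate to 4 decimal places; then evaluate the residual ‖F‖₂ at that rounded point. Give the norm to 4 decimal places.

3.6097

At (-3/2, -1): F = (1.5000, 8.5000).
Jacobian J = [[-2·x₂ - 1, -2·x₁], [-8·x₁·x₂ + 1, -4·x₁^2]].
At the point, J = [[1.0000, 3.0000], [-11.0000, -9.0000]] (det J = 24.0000).
Solving J·Δ = −F gives Δ = (1.6250, -1.0417).
Then the next iterate is (x₁, x₂)₁ = (0.1250, -2.0417).
Re-evaluating at (0.1250, -2.0417): F = (3.385425, 1.252606), so ‖F‖₂ = 3.6097.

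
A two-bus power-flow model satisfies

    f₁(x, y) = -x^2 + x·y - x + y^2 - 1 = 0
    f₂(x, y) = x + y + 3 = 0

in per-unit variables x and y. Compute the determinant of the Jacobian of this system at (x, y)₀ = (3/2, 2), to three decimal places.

-7.500

J = [[-2·x + y - 1, x + 2·y], [1, 1]].
At the point, J = [[-2.000, 5.500], [1.000, 1.000]].
det J = -7.500.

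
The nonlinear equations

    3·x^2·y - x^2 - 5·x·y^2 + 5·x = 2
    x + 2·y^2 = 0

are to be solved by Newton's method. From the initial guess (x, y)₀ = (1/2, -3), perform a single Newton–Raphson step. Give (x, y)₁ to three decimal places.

(0.496, -1.459)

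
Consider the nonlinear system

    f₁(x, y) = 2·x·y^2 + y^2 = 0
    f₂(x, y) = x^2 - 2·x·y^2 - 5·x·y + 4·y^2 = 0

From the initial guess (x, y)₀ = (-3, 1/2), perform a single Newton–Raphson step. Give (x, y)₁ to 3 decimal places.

At (-3, 1/2): F = (-1.250, 19.000).
Jacobian J = [[2·y^2, 4·x·y + 2·y], [2·x - 2·y^2 - 5·y, -4·x·y - 5·x + 8·y]].
At the point, J = [[0.500, -5.000], [-9.000, 25.000]] (det J = -32.500).
Solving J·Δ = −F gives Δ = (1.962, -0.054).
Then the next iterate is (x, y)₁ = (-1.038, 0.446).

(-1.038, 0.446)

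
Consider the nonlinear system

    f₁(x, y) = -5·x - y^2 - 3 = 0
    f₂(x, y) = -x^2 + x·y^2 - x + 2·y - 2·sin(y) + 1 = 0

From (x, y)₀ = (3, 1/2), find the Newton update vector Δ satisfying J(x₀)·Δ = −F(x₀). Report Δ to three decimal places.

(-3.022, -3.140)

At (3, 1/2): F = (-18.250, -10.20885).
Jacobian J = [[-5, -2·y], [-2·x + y^2 - 1, 2·x·y - 2·cos(y) + 2]].
At the point, J = [[-5.000, -1.000], [-6.750, 3.24483]] (det J = -22.97417).
Solving J·Δ = −F gives Δ = (-3.022, -3.140).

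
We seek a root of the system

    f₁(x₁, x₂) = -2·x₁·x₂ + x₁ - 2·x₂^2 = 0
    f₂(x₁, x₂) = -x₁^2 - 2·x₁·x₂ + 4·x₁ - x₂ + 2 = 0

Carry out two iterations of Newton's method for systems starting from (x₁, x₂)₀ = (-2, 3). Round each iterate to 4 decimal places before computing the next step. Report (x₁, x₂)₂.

At (-2, 3): F = (-8.0000, -1.0000).
Jacobian J = [[-2·x₂ + 1, -2·x₁ - 4·x₂], [-2·x₁ - 2·x₂ + 4, -2·x₁ - 1]].
At the point, J = [[-5.0000, -8.0000], [2.0000, 3.0000]] (det J = 1.0000).
Solving J·Δ = −F gives Δ = (32.0000, -21.0000).
Then the next iterate is (x₁, x₂)₁ = (30.0000, -18.0000).
Round to (30.0000, -18.0000) and repeat: F = (462.0000, 320.0000), J = [[37.0000, 12.0000], [-20.0000, -61.0000]].
Δ = (-15.8761, 10.4512), so (x₁, x₂)₂ = (14.1239, -7.5488).

(14.1239, -7.5488)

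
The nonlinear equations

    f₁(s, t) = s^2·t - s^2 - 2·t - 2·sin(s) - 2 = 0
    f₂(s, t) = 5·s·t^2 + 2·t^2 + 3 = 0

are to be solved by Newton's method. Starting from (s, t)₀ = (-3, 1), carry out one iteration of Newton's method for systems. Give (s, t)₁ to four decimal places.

(-1.0728, 0.9860)

At (-3, 1): F = (-3.717760, -10.0000).
Jacobian J = [[2·s·t - 2·s - 2·cos(s), s^2 - 2], [5·t^2, 10·s·t + 4·t]].
At the point, J = [[1.979985, 7.0000], [5.0000, -26.0000]] (det J = -86.479610).
Solving J·Δ = −F gives Δ = (1.9272, -0.0140).
Then the next iterate is (s, t)₁ = (-1.0728, 0.9860).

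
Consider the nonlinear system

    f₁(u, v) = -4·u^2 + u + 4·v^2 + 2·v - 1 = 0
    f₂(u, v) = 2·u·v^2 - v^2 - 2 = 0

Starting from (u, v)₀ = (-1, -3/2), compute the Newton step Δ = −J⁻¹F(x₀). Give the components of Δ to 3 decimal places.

At (-1, -3/2): F = (0.000, -8.750).
Jacobian J = [[-8·u + 1, 8·v + 2], [2·v^2, 4·u·v - 2·v]].
At the point, J = [[9.000, -10.000], [4.500, 9.000]] (det J = 126.000).
Solving J·Δ = −F gives Δ = (0.694, 0.625).

(0.694, 0.625)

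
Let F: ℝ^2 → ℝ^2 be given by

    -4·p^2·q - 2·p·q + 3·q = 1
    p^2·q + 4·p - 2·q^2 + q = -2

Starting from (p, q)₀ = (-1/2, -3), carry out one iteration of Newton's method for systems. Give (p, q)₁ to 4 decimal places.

(-1.1692, -1.0050)

At (-1/2, -3): F = (-10.0000, -21.7500).
Jacobian J = [[-8·p·q - 2·q, -4·p^2 - 2·p + 3], [2·p·q + 4, p^2 - 4·q + 1]].
At the point, J = [[-6.0000, 3.0000], [7.0000, 13.2500]] (det J = -100.5000).
Solving J·Δ = −F gives Δ = (-0.6692, 1.9950).
Then the next iterate is (p, q)₁ = (-1.1692, -1.0050).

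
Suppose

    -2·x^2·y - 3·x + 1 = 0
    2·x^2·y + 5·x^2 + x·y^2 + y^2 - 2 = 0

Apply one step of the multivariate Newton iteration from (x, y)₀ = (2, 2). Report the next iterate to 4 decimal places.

At (2, 2): F = (-21.0000, 46.0000).
Jacobian J = [[-4·x·y - 3, -2·x^2], [4·x·y + 10·x + y^2, 2·x^2 + 2·x·y + 2·y]].
At the point, J = [[-19.0000, -8.0000], [40.0000, 20.0000]] (det J = -60.0000).
Solving J·Δ = −F gives Δ = (-0.8667, -0.5667).
Then the next iterate is (x, y)₁ = (1.1333, 1.4333).

(1.1333, 1.4333)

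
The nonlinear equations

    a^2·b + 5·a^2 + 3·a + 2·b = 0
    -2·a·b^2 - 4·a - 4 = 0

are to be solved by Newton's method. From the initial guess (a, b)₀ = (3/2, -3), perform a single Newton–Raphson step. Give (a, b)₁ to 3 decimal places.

(0.673, -1.955)

At (3/2, -3): F = (3.000, -37.000).
Jacobian J = [[2·a·b + 10·a + 3, a^2 + 2], [-2·b^2 - 4, -4·a·b]].
At the point, J = [[9.000, 4.250], [-22.000, 18.000]] (det J = 255.500).
Solving J·Δ = −F gives Δ = (-0.827, 1.045).
Then the next iterate is (a, b)₁ = (0.673, -1.955).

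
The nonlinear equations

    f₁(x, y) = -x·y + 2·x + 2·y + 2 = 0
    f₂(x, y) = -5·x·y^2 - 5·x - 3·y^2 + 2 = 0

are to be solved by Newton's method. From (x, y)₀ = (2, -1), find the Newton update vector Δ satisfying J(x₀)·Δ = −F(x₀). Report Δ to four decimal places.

(-2.0000, 0.0385)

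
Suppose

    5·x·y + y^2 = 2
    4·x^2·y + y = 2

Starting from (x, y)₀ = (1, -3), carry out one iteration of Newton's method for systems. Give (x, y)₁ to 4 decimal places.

(0.4242, -2.3636)

At (1, -3): F = (-8.0000, -17.0000).
Jacobian J = [[5·y, 5·x + 2·y], [8·x·y, 4·x^2 + 1]].
At the point, J = [[-15.0000, -1.0000], [-24.0000, 5.0000]] (det J = -99.0000).
Solving J·Δ = −F gives Δ = (-0.5758, 0.6364).
Then the next iterate is (x, y)₁ = (0.4242, -2.3636).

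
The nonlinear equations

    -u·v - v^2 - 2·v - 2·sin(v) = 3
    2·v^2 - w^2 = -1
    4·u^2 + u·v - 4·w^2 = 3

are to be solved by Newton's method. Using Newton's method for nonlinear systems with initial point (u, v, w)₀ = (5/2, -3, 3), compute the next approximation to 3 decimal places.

(-0.792, -0.674, 0.014)

At (5/2, -3, 3): F = (1.78224, 10.000, -21.500).
Jacobian J = [[-v, -u - 2·v - 2·cos(v) - 2, 0], [0, 4·v, -2·w], [8·u + v, u, -8·w]].
At the point, J = [[3.000, 3.47998, 0.000], [0.000, -12.000, -6.000], [17.000, 2.500, -24.000]] (det J = 554.04153).
Solving J·Δ = −F gives Δ = (-3.292, 2.326, -2.986).
Then the next iterate is (u, v, w)₁ = (-0.792, -0.674, 0.014).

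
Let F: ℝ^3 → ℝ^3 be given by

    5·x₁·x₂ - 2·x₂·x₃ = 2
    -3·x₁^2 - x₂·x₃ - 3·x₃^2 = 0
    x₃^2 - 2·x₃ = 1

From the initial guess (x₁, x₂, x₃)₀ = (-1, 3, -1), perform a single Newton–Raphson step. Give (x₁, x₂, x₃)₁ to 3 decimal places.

At (-1, 3, -1): F = (-11.000, -3.000, 2.000).
Jacobian J = [[5·x₂, 5·x₁ - 2·x₃, -2·x₂], [-6·x₁, -x₃, -x₂ - 6·x₃], [0, 0, 2·x₃ - 2]].
At the point, J = [[15.000, -3.000, -6.000], [6.000, 1.000, 3.000], [0.000, 0.000, -4.000]] (det J = -132.000).
Solving J·Δ = −F gives Δ = (0.561, -1.864, 0.500).
Then the next iterate is (x₁, x₂, x₃)₁ = (-0.439, 1.136, -0.500).

(-0.439, 1.136, -0.500)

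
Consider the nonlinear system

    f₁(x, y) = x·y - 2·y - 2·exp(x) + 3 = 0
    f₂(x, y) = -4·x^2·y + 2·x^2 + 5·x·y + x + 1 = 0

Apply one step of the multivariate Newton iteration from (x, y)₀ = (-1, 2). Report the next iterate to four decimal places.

(-0.7505, 0.8599)

At (-1, 2): F = (-3.735759, -16.0000).
Jacobian J = [[y - 2·exp(x), x - 2], [-8·x·y + 4·x + 5·y + 1, -4·x^2 + 5·x]].
At the point, J = [[1.264241, -3.0000], [23.0000, -9.0000]] (det J = 57.621830).
Solving J·Δ = −F gives Δ = (0.2495, -1.1401).
Then the next iterate is (x, y)₁ = (-0.7505, 0.8599).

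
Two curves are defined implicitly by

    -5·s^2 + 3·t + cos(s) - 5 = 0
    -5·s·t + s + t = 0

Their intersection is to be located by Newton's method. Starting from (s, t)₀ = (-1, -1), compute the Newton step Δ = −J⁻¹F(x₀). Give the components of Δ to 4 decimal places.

At (-1, -1): F = (-12.459698, -7.0000).
Jacobian J = [[-10·s - sin(s), 3], [-5·t + 1, -5·s + 1]].
At the point, J = [[10.841471, 3.0000], [6.0000, 6.0000]] (det J = 47.048826).
Solving J·Δ = −F gives Δ = (1.1426, 0.0241).

(1.1426, 0.0241)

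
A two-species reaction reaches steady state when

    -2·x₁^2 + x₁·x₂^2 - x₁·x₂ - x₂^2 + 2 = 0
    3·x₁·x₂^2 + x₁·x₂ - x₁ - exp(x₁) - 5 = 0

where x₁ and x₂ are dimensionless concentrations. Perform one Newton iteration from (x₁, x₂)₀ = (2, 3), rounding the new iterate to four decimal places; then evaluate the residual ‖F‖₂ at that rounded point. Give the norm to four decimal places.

5.4523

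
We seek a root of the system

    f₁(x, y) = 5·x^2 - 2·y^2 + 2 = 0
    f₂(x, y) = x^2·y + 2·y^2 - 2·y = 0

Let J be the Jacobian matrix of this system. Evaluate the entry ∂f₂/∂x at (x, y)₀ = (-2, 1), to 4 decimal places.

-4.0000

∂f₂/∂x = 2·x·y.
At (-2, 1) this is -4.0000.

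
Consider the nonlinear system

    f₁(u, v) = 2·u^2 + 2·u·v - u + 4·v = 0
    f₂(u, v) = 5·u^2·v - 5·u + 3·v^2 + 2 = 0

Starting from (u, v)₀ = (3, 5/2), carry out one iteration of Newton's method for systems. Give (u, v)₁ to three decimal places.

(-1.683, 5.992)

At (3, 5/2): F = (40.000, 118.250).
Jacobian J = [[4·u + 2·v - 1, 2·u + 4], [10·u·v - 5, 5·u^2 + 6·v]].
At the point, J = [[16.000, 10.000], [70.000, 60.000]] (det J = 260.000).
Solving J·Δ = −F gives Δ = (-4.683, 3.492).
Then the next iterate is (u, v)₁ = (-1.683, 5.992).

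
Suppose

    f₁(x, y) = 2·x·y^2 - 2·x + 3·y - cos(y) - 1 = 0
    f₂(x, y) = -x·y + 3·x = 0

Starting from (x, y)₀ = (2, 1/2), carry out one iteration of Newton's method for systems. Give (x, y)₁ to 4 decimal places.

(0.0481, 0.5601)

At (2, 1/2): F = (-3.377583, 5.0000).
Jacobian J = [[2·y^2 - 2, 4·x·y + sin(y) + 3], [-y + 3, -x]].
At the point, J = [[-1.5000, 7.479426], [2.5000, -2.0000]] (det J = -15.698564).
Solving J·Δ = −F gives Δ = (-1.9519, 0.0601).
Then the next iterate is (x, y)₁ = (0.0481, 0.5601).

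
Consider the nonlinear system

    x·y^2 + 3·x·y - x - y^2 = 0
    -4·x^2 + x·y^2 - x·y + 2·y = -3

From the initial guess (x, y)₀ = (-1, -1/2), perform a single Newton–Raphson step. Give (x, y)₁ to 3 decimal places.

(20.000, -45.750)

At (-1, -1/2): F = (2.000, -2.750).
Jacobian J = [[y^2 + 3·y - 1, 2·x·y + 3·x - 2·y], [-8·x + y^2 - y, 2·x·y - x + 2]].
At the point, J = [[-2.250, -1.000], [8.750, 4.000]] (det J = -0.250).
Solving J·Δ = −F gives Δ = (21.000, -45.250).
Then the next iterate is (x, y)₁ = (20.000, -45.750).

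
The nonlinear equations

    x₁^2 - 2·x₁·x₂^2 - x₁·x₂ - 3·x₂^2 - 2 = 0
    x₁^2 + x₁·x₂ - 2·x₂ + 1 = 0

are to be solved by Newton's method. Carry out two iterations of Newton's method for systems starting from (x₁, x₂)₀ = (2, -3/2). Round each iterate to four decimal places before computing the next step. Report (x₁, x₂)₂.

At (2, -3/2): F = (-10.7500, 5.0000).
Jacobian J = [[2·x₁ - 2·x₂^2 - x₂, -4·x₁·x₂ - x₁ - 6·x₂], [2·x₁ + x₂, x₁ - 2]].
At the point, J = [[1.0000, 19.0000], [2.5000, 0.0000]] (det J = -47.5000).
Solving J·Δ = −F gives Δ = (-2.0000, 0.6711).
Then the next iterate is (x₁, x₂)₁ = (0.0000, -0.8289).
Round to (0.0000, -0.8289) and repeat: F = (-4.061226, 2.6578), J = [[-0.545250, 4.9734], [-0.8289, -2.0000]].
Δ = (0.9775, 0.9238), so (x₁, x₂)₂ = (0.9775, 0.0949).

(0.9775, 0.0949)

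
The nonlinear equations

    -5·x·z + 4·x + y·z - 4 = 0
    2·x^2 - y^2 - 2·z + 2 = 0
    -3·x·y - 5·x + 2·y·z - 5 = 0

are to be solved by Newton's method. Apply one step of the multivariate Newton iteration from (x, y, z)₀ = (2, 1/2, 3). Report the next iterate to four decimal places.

(-0.8006, -11.7472, -0.2037)

At (2, 1/2, 3): F = (-24.5000, 3.7500, -15.0000).
Jacobian J = [[-5·z + 4, z, -5·x + y], [4·x, -2·y, -2], [-3·y - 5, -3·x + 2·z, 2·y]].
At the point, J = [[-11.0000, 3.0000, -9.5000], [8.0000, -1.0000, -2.0000], [-6.5000, 0.0000, 1.0000]] (det J = 87.7500).
Solving J·Δ = −F gives Δ = (-2.8006, -12.2472, -3.2037).
Then the next iterate is (x, y, z)₁ = (-0.8006, -11.7472, -0.2037).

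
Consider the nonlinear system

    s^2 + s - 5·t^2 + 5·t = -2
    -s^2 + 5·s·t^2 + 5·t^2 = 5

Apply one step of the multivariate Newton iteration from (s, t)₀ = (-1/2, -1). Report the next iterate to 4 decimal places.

(0.4167, -0.4500)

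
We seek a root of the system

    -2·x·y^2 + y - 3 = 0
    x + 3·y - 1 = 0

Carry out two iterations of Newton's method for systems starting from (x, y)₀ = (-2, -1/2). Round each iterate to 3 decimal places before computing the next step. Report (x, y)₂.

(8.166, -2.389)

At (-2, -1/2): F = (-2.500, -4.500).
Jacobian J = [[-2·y^2, -4·x·y + 1], [1, 3]].
At the point, J = [[-0.500, -3.000], [1.000, 3.000]] (det J = 1.500).
Solving J·Δ = −F gives Δ = (14.000, -3.167).
Then the next iterate is (x, y)₁ = (12.000, -3.667).
Round to (12.000, -3.667) and repeat: F = (-329.39234, -0.001), J = [[-26.89378, 177.016], [1.000, 3.000]].
Δ = (-3.834, 1.278), so (x, y)₂ = (8.166, -2.389).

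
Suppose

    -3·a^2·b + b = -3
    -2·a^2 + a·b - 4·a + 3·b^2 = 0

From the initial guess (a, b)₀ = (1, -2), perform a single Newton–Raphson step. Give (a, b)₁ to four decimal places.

(0.5461, -1.2237)

At (1, -2): F = (7.0000, 4.0000).
Jacobian J = [[-6·a·b, -3·a^2 + 1], [-4·a + b - 4, a + 6·b]].
At the point, J = [[12.0000, -2.0000], [-10.0000, -11.0000]] (det J = -152.0000).
Solving J·Δ = −F gives Δ = (-0.4539, 0.7763).
Then the next iterate is (a, b)₁ = (0.5461, -1.2237).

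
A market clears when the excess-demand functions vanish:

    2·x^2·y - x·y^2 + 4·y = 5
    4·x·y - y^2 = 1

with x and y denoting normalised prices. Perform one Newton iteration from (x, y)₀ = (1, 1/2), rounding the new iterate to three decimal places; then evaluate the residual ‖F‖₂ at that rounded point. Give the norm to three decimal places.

16.224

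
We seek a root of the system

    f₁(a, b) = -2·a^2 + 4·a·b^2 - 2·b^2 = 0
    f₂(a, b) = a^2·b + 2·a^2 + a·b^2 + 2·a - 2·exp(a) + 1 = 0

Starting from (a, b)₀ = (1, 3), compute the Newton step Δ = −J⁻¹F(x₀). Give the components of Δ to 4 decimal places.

At (1, 3): F = (16.0000, 11.563436).
Jacobian J = [[-4·a + 4·b^2, 8·a·b - 4·b], [2·a·b + 4·a + b^2 - 2·exp(a) + 2, a^2 + 2·a·b]].
At the point, J = [[32.0000, 12.0000], [15.563436, 7.0000]] (det J = 37.238764).
Solving J·Δ = −F gives Δ = (0.7186, -3.2497).

(0.7186, -3.2497)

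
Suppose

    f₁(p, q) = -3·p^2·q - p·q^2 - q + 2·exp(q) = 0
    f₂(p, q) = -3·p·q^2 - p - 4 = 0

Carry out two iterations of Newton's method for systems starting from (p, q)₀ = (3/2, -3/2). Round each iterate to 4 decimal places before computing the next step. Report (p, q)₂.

(0.6086, 0.7820)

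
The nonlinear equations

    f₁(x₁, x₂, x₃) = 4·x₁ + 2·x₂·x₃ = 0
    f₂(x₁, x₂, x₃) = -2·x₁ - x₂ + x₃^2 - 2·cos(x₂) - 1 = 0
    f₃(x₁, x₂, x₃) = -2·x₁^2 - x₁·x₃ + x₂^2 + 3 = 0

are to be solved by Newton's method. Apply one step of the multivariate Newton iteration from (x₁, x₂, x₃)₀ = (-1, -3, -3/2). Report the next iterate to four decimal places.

(0.5929, -0.0529, -1.0783)

At (-1, -3, -3/2): F = (5.0000, 8.229985, 8.5000).
Jacobian J = [[4, 2·x₃, 2·x₂], [-2, 2·sin(x₂) - 1, 2·x₃], [-4·x₁ - x₃, 2·x₂, -x₁]].
At the point, J = [[4.0000, -3.0000, -6.0000], [-2.0000, -1.282240, -3.0000], [5.5000, -6.0000, 1.0000]] (det J = -147.942881).
Solving J·Δ = −F gives Δ = (1.5929, 2.9471, 0.4217).
Then the next iterate is (x₁, x₂, x₃)₁ = (0.5929, -0.0529, -1.0783).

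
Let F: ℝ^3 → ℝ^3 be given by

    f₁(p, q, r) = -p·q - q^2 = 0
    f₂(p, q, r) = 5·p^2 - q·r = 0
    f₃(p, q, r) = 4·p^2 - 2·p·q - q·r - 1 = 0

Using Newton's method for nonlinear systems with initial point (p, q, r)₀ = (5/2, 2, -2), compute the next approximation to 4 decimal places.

(1.1160, 1.0412, -2.6340)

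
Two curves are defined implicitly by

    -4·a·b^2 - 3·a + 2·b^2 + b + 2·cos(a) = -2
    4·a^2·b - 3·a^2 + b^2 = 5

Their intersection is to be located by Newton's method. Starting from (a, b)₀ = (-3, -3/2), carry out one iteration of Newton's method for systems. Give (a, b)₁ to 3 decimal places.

(-1.826, -0.884)

At (-3, -3/2): F = (39.02002, -83.750).
Jacobian J = [[-4·b^2 - 2·sin(a) - 3, -8·a·b + 4·b + 1], [8·a·b - 6·a, 4·a^2 + 2·b]].
At the point, J = [[-11.71776, -41.000], [54.000, 33.000]] (det J = 1827.31392).
Solving J·Δ = −F gives Δ = (1.174, 0.616).
Then the next iterate is (a, b)₁ = (-1.826, -0.884).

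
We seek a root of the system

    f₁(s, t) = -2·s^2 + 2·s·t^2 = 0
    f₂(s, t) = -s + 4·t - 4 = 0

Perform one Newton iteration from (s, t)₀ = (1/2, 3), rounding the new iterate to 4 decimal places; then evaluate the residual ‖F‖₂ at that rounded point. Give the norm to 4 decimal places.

0.9180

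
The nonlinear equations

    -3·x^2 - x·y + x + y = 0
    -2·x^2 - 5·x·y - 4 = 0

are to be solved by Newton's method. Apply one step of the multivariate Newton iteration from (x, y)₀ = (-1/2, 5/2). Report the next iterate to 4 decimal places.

At (-1/2, 5/2): F = (2.5000, 1.7500).
Jacobian J = [[-6·x - y + 1, -x + 1], [-4·x - 5·y, -5·x]].
At the point, J = [[1.5000, 1.5000], [-10.5000, 2.5000]] (det J = 19.5000).
Solving J·Δ = −F gives Δ = (-0.1859, -1.4808).
Then the next iterate is (x, y)₁ = (-0.6859, 1.0192).

(-0.6859, 1.0192)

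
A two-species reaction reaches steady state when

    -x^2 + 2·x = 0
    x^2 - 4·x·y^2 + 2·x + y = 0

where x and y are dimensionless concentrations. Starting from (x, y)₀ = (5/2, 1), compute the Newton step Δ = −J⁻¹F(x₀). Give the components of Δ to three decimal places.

(-0.417, 0.053)

At (5/2, 1): F = (-1.250, 2.250).
Jacobian J = [[-2·x + 2, 0], [2·x - 4·y^2 + 2, -8·x·y + 1]].
At the point, J = [[-3.000, 0.000], [3.000, -19.000]] (det J = 57.000).
Solving J·Δ = −F gives Δ = (-0.417, 0.053).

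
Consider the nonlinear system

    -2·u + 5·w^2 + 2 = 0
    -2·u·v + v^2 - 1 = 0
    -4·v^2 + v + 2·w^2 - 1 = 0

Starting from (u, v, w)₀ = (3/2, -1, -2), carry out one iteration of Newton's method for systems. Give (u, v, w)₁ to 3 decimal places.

(1.545, -0.382, -1.055)

At (3/2, -1, -2): F = (19.000, 3.000, 2.000).
Jacobian J = [[-2, 0, 10·w], [-2·v, -2·u + 2·v, 0], [0, -8·v + 1, 4·w]].
At the point, J = [[-2.000, 0.000, -20.000], [2.000, -5.000, 0.000], [0.000, 9.000, -8.000]] (det J = -440.000).
Solving J·Δ = −F gives Δ = (0.045, 0.618, 0.945).
Then the next iterate is (u, v, w)₁ = (1.545, -0.382, -1.055).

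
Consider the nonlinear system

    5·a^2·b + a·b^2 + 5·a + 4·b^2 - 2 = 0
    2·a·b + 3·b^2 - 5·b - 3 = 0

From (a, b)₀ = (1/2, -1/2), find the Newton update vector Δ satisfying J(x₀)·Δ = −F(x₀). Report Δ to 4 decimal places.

At (1/2, -1/2): F = (1.0000, -0.2500).
Jacobian J = [[10·a·b + b^2 + 5, 5·a^2 + 2·a·b + 8·b], [2·b, 2·a + 6·b - 5]].
At the point, J = [[2.7500, -3.2500], [-1.0000, -7.0000]] (det J = -22.5000).
Solving J·Δ = −F gives Δ = (-0.3472, 0.0139).

(-0.3472, 0.0139)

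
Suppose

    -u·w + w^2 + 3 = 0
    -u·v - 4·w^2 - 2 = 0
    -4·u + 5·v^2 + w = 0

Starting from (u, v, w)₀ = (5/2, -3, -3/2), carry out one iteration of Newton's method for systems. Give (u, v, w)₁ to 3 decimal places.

At (5/2, -3, -3/2): F = (9.000, -3.500, 33.500).
Jacobian J = [[-w, 0, -u + 2·w], [-v, -u, -8·w], [-4, 10·v, 1]].
At the point, J = [[1.500, 0.000, -5.500], [3.000, -2.500, 12.000], [-4.000, -30.000, 1.000]] (det J = 1086.250).
Solving J·Δ = −F gives Δ = (-2.006, 1.420, 1.089).
Then the next iterate is (u, v, w)₁ = (0.494, -1.580, -0.411).

(0.494, -1.580, -0.411)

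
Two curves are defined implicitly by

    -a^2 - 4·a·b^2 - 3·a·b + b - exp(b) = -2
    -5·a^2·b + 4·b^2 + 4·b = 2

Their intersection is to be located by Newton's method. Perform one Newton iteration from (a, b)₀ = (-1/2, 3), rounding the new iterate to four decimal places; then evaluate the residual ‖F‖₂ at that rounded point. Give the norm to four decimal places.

8.5512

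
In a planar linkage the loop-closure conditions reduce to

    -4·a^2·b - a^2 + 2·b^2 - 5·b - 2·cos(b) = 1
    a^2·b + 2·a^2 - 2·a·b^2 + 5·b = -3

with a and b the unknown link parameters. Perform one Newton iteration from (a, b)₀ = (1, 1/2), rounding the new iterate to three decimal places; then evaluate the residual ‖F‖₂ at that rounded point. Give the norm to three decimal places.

At (1, 1/2): F = (-7.75517, 7.500).
Jacobian J = [[-8·a·b - 2·a, -4·a^2 + 4·b + 2·sin(b) - 5], [2·a·b + 4·a - 2·b^2, a^2 - 4·a·b + 5]].
At the point, J = [[-6.000, -6.04115], [4.500, 4.000]] (det J = 3.18517).
Solving J·Δ = −F gives Δ = (-4.486, 3.171).
Then the next iterate is (a, b)₁ = (-3.486, 3.671).
Re-evaluating at (-3.486, 3.671): F = (-181.27135, 184.22646), so ‖F‖₂ = 258.454.

258.454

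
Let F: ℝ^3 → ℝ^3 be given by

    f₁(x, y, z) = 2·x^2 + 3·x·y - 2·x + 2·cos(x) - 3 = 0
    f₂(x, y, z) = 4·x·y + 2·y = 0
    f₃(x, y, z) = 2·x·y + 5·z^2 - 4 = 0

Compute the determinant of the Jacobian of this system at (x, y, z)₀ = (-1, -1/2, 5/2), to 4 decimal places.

140.8529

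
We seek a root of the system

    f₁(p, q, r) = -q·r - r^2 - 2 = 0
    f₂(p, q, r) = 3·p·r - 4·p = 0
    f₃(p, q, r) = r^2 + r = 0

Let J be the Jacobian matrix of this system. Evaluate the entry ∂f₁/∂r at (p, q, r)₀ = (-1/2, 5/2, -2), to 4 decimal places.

1.5000

∂f₁/∂r = -q - 2·r.
At (-1/2, 5/2, -2) this is 1.5000.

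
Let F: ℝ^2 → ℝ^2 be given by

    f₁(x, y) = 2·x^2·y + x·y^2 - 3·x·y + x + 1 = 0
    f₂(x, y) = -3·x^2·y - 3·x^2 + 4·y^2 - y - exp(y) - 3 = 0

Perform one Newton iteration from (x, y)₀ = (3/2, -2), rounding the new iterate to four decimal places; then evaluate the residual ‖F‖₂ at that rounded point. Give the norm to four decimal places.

5.3683

At (3/2, -2): F = (8.5000, 21.614665).
Jacobian J = [[4·x·y + y^2 - 3·y + 1, 2·x^2 + 2·x·y - 3·x], [-6·x·y - 6·x, -3·x^2 + 8·y - exp(y) - 1]].
At the point, J = [[-1.0000, -6.0000], [9.0000, -23.885335]] (det J = 77.885335).
Solving J·Δ = −F gives Δ = (0.9416, 1.2597).
Then the next iterate is (x, y)₁ = (2.4416, -0.7403).
Re-evaluating at (2.4416, -0.7403): F = (1.375789, -5.189029), so ‖F‖₂ = 5.3683.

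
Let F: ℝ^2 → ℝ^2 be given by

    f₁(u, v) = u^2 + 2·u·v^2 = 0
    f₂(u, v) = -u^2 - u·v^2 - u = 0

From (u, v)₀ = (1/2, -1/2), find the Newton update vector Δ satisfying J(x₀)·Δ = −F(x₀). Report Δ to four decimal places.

At (1/2, -1/2): F = (0.5000, -0.8750).
Jacobian J = [[2·u + 2·v^2, 4·u·v], [-2·u - v^2 - 1, -2·u·v]].
At the point, J = [[1.5000, -1.0000], [-2.2500, 0.5000]] (det J = -1.5000).
Solving J·Δ = −F gives Δ = (-0.4167, -0.1250).

(-0.4167, -0.1250)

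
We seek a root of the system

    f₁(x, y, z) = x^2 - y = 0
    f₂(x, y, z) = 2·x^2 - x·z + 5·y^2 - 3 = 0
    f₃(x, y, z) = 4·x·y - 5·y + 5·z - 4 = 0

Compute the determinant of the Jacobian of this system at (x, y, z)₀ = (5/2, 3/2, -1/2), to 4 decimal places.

505.0000

J = [[2·x, -1, 0], [4·x - z, 10·y, -x], [4·y, 4·x - 5, 5]].
At the point, J = [[5.0000, -1.0000, 0.0000], [10.5000, 15.0000, -2.5000], [6.0000, 5.0000, 5.0000]].
det J = 505.0000.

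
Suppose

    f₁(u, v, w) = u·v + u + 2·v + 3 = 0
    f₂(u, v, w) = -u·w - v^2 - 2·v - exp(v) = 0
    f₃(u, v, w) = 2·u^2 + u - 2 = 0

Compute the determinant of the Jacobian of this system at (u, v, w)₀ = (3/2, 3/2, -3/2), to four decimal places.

-36.7500

J = [[v + 1, u + 2, 0], [-w, -2·v - exp(v) - 2, -u], [4·u + 1, 0, 0]].
At the point, J = [[2.5000, 3.5000, 0.0000], [1.5000, -9.481689, -1.5000], [7.0000, 0.0000, 0.0000]].
det J = -36.7500.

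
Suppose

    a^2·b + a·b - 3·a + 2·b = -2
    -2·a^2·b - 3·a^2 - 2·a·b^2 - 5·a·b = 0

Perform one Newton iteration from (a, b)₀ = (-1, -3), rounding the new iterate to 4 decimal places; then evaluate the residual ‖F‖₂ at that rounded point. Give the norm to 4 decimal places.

1.3972

At (-1, -3): F = (-1.0000, 6.0000).
Jacobian J = [[2·a·b + b - 3, a^2 + a + 2], [-4·a·b - 6·a - 2·b^2 - 5·b, -2·a^2 - 4·a·b - 5·a]].
At the point, J = [[0.0000, 2.0000], [-9.0000, -9.0000]] (det J = 18.0000).
Solving J·Δ = −F gives Δ = (0.1667, 0.5000).
Then the next iterate is (a, b)₁ = (-0.8333, -2.5000).
Re-evaluating at (-0.8333, -2.5000): F = (-0.152822, 1.388778), so ‖F‖₂ = 1.3972.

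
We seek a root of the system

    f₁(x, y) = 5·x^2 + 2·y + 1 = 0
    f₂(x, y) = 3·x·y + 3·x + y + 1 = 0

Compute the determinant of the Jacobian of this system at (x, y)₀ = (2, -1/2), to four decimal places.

J = [[10·x, 2], [3·y + 3, 3·x + 1]].
At the point, J = [[20.0000, 2.0000], [1.5000, 7.0000]].
det J = 137.0000.

137.0000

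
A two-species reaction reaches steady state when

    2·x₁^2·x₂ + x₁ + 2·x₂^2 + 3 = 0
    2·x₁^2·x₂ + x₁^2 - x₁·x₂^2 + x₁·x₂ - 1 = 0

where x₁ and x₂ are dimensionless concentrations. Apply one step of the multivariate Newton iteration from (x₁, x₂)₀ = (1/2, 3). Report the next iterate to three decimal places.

(-0.175, 1.538)

At (1/2, 3): F = (23.000, -2.250).
Jacobian J = [[4·x₁·x₂ + 1, 2·x₁^2 + 4·x₂], [4·x₁·x₂ + 2·x₁ - x₂^2 + x₂, 2·x₁^2 - 2·x₁·x₂ + x₁]].
At the point, J = [[7.000, 12.500], [1.000, -2.000]] (det J = -26.500).
Solving J·Δ = −F gives Δ = (-0.675, -1.462).
Then the next iterate is (x₁, x₂)₁ = (-0.175, 1.538).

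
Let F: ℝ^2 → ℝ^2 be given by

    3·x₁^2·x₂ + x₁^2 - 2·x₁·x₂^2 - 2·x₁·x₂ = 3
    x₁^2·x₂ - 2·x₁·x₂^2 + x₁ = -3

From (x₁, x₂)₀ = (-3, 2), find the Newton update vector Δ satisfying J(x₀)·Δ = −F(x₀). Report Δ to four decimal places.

(1.1073, -0.6352)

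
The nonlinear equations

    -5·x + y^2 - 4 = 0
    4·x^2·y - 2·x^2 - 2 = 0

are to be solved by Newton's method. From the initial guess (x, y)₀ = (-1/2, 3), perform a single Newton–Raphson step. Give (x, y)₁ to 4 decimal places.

At (-1/2, 3): F = (7.5000, 0.5000).
Jacobian J = [[-5, 2·y], [8·x·y - 4·x, 4·x^2]].
At the point, J = [[-5.0000, 6.0000], [-10.0000, 1.0000]] (det J = 55.0000).
Solving J·Δ = −F gives Δ = (-0.0818, -1.3182).
Then the next iterate is (x, y)₁ = (-0.5818, 1.6818).

(-0.5818, 1.6818)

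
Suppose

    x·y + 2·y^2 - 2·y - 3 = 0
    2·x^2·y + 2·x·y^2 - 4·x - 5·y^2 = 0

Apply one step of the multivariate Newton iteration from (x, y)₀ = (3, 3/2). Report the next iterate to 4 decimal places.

(2.4107, 1.1977)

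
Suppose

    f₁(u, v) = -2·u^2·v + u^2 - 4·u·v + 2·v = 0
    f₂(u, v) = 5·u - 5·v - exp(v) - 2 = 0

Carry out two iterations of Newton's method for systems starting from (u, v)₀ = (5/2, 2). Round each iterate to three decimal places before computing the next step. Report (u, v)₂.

(1.325, 0.624)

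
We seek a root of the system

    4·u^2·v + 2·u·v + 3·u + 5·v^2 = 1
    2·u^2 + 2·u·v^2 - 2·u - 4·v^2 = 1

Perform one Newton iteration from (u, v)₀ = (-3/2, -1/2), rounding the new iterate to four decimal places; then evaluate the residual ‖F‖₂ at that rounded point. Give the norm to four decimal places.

At (-3/2, -1/2): F = (-7.2500, 4.7500).
Jacobian J = [[8·u·v + 2·v + 3, 4·u^2 + 2·u + 10·v], [4·u + 2·v^2 - 2, 4·u·v - 8·v]].
At the point, J = [[8.0000, 1.0000], [-7.5000, 7.0000]] (det J = 63.5000).
Solving J·Δ = −F gives Δ = (0.8740, 0.2579).
Then the next iterate is (u, v)₁ = (-0.6260, -0.2421).
Re-evaluating at (-0.6260, -0.2421): F = (-2.661321, 0.727920), so ‖F‖₂ = 2.7591.

2.7591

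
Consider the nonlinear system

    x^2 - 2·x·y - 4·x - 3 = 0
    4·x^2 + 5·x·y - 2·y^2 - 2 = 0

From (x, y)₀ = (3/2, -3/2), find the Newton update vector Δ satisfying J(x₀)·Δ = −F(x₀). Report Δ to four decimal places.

(1.3981, 0.1821)

At (3/2, -3/2): F = (-2.2500, -8.7500).
Jacobian J = [[2·x - 2·y - 4, -2·x], [8·x + 5·y, 5·x - 4·y]].
At the point, J = [[2.0000, -3.0000], [4.5000, 13.5000]] (det J = 40.5000).
Solving J·Δ = −F gives Δ = (1.3981, 0.1821).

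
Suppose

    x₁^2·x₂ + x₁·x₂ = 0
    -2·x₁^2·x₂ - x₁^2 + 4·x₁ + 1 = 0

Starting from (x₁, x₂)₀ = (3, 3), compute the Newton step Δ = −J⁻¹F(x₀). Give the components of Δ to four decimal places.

At (3, 3): F = (36.0000, -50.0000).
Jacobian J = [[2·x₁·x₂ + x₂, x₁^2 + x₁], [-4·x₁·x₂ - 2·x₁ + 4, -2·x₁^2]].
At the point, J = [[21.0000, 12.0000], [-38.0000, -18.0000]] (det J = 78.0000).
Solving J·Δ = −F gives Δ = (0.6154, -4.0769).

(0.6154, -4.0769)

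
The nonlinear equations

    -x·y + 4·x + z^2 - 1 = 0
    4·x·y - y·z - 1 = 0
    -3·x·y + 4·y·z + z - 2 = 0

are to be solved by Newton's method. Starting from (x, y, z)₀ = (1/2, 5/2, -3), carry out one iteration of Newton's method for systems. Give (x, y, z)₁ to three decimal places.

(0.546, 0.910, -1.398)

At (1/2, 5/2, -3): F = (8.750, 11.500, -38.750).
Jacobian J = [[-y + 4, -x, 2·z], [4·y, 4·x - z, -y], [-3·y, -3·x + 4·z, 4·y + 1]].
At the point, J = [[1.500, -0.500, -6.000], [10.000, 5.000, -2.500], [-7.500, -13.500, 11.000]] (det J = 662.500).
Solving J·Δ = −F gives Δ = (0.046, -1.590, 1.602).
Then the next iterate is (x, y, z)₁ = (0.546, 0.910, -1.398).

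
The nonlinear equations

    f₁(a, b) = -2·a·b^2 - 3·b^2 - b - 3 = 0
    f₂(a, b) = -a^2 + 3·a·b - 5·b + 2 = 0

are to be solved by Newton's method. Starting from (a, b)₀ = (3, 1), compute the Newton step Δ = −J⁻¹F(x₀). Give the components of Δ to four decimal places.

At (3, 1): F = (-13.0000, -3.0000).
Jacobian J = [[-2·b^2, -4·a·b - 6·b - 1], [-2·a + 3·b, 3·a - 5]].
At the point, J = [[-2.0000, -19.0000], [-3.0000, 4.0000]] (det J = -65.0000).
Solving J·Δ = −F gives Δ = (-1.6769, -0.5077).

(-1.6769, -0.5077)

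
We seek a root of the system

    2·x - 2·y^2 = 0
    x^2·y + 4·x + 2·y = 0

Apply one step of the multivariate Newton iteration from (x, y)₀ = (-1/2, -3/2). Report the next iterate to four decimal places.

At (-1/2, -3/2): F = (-5.5000, -5.3750).
Jacobian J = [[2, -4·y], [2·x·y + 4, x^2 + 2]].
At the point, J = [[2.0000, 6.0000], [5.5000, 2.2500]] (det J = -28.5000).
Solving J·Δ = −F gives Δ = (0.6974, 0.6842).
Then the next iterate is (x, y)₁ = (0.1974, -0.8158).

(0.1974, -0.8158)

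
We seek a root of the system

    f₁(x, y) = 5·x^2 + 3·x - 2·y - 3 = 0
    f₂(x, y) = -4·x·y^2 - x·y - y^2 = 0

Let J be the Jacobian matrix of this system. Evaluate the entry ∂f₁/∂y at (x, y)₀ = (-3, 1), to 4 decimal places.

-2.0000

∂f₁/∂y = -2.
At (-3, 1) this is -2.0000.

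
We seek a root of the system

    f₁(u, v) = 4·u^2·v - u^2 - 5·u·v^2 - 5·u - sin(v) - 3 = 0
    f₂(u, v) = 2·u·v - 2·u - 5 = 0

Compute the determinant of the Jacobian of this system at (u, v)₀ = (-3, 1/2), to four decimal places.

123.6224

J = [[8·u·v - 2·u - 5·v^2 - 5, 4·u^2 - 10·u·v - cos(v)], [2·v - 2, 2·u]].
At the point, J = [[-12.2500, 50.122417], [-1.0000, -6.0000]].
det J = 123.6224.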